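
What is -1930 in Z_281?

-1930 = -7×281 + 37, so -1930 ≡ 37 (mod 281).

37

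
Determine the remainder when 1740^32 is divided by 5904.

4752

1740^1 ≡ 1740 (mod 5904)
1740^2 ≡ 1740^2 = 3027600 ≡ 4752 (mod 5904)
1740^4 ≡ 4752^2 = 22581504 ≡ 4608 (mod 5904)
1740^8 ≡ 4608^2 = 21233664 ≡ 2880 (mod 5904)
1740^16 ≡ 2880^2 = 8294400 ≡ 5184 (mod 5904)
1740^32 ≡ 5184^2 = 26873856 ≡ 4752 (mod 5904)
So 1740^32 ≡ 4752 (mod 5904).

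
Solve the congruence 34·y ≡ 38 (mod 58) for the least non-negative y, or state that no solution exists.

25

gcd(34, 58) = 2, and 2 | 38, so solutions exist.
Divide through by 2: 17·y = 19 (mod 29).
17⁻¹ ≡ 12 (mod 29).
y ≡ 12·19 ≡ 25 (mod 29).
The smallest non-negative solution is y = 25.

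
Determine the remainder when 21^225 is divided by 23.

21^1 ≡ 21 (mod 23)
21^2 ≡ 21^2 = 441 ≡ 4 (mod 23)
21^4 ≡ 4^2 = 16 (mod 23)
21^8 ≡ 16^2 = 256 ≡ 3 (mod 23)
21^16 ≡ 3^2 = 9 (mod 23)
21^32 ≡ 9^2 = 81 ≡ 12 (mod 23)
21^64 ≡ 12^2 = 144 ≡ 6 (mod 23)
21^128 ≡ 6^2 = 36 ≡ 13 (mod 23)
21^225 = 21^128 * 21^64 * 21^32 * 21^1 ≡ 13 * 6 * 12 * 21 (mod 23).
Accumulate the product:
13 * 6 = 78 ≡ 9
9 * 12 = 108 ≡ 16
16 * 21 = 336 ≡ 14

14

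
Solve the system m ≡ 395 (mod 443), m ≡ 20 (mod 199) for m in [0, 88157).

26089

443⁻¹ mod 199: 443×115 ≡ 1 (mod 199), so 443⁻¹ ≡ 115.
m = 395 + 443×((20 − 395)×115 mod 199) = 395 + 443×58 = 26089.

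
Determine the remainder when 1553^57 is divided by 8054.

4317

Compute successive squares:
57 in binary is 111001, i.e. 57 = 32 + 16 + 8 + 1.
1553^1 ≡ 1553 (mod 8054)
1553^2 ≡ 1553^2 = 2411809 ≡ 3663 (mod 8054)
1553^4 ≡ 3663^2 = 13417569 ≡ 7659 (mod 8054)
1553^8 ≡ 7659^2 = 58660281 ≡ 2999 (mod 8054)
1553^16 ≡ 2999^2 = 8994001 ≡ 5737 (mod 8054)
1553^32 ≡ 5737^2 = 32913169 ≡ 4525 (mod 8054)
1553^57 = 1553^32 · 1553^16 · 1553^8 · 1553^1 ≡ 4525 · 5737 · 2999 · 1553 (mod 8054).
Accumulate the product:
4525 · 5737 = 25959925 ≡ 1883
1883 · 2999 = 5647117 ≡ 1263
1263 · 1553 = 1961439 ≡ 4317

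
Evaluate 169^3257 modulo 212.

13

Using repeated squaring:
3257 in binary is 110010111001, i.e. 3257 = 2048 + 1024 + 128 + 32 + 16 + 8 + 1.
169^1 ≡ 169 (mod 212)
169^2 ≡ 169^2 = 28561 ≡ 153 (mod 212)
169^4 ≡ 153^2 = 23409 ≡ 89 (mod 212)
169^8 ≡ 89^2 = 7921 ≡ 77 (mod 212)
169^16 ≡ 77^2 = 5929 ≡ 205 (mod 212)
169^32 ≡ 205^2 = 42025 ≡ 49 (mod 212)
169^64 ≡ 49^2 = 2401 ≡ 69 (mod 212)
169^128 ≡ 69^2 = 4761 ≡ 97 (mod 212)
169^256 ≡ 97^2 = 9409 ≡ 81 (mod 212)
169^512 ≡ 81^2 = 6561 ≡ 201 (mod 212)
169^1024 ≡ 201^2 = 40401 ≡ 121 (mod 212)
169^2048 ≡ 121^2 = 14641 ≡ 13 (mod 212)
169^3257 = 169^2048 × 169^1024 × 169^128 × 169^32 × 169^16 × 169^8 × 169^1 ≡ 13 × 121 × 97 × 49 × 205 × 77 × 169 (mod 212).
Accumulate the product:
13 × 121 = 1573 ≡ 89
89 × 97 = 8633 ≡ 153
153 × 49 = 7497 ≡ 77
77 × 205 = 15785 ≡ 97
97 × 77 = 7469 ≡ 49
49 × 169 = 8281 ≡ 13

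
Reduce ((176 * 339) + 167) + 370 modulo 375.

201

176 * 339 = 59664 ≡ 39 (mod 375)
39 + 167 = 206
206 + 370 = 576 ≡ 201 (mod 375)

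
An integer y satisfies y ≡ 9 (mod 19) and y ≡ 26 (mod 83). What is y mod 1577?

19⁻¹ mod 83: 19·35 ≡ 1 (mod 83), so 19⁻¹ ≡ 35.
y = 9 + 19·((26 − 9)·35 mod 83) = 9 + 19·14 = 275.

275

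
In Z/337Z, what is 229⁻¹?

337 = 1*229 + 108
229 = 2*108 + 13
108 = 8*13 + 4
13 = 3*4 + 1
4 = 4*1 + 0
gcd(229, 337) = 1, so the inverse exists.
Bézout: 1 = −53*337 + 78*229.
So 229⁻¹ ≡ 78 (mod 337).

78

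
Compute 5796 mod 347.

5796 = 16·347 + 244, so 5796 ≡ 244 (mod 347).

244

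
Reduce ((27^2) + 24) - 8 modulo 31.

(27)^2 ≡ 16 (mod 31)
16 + 24 = 40 ≡ 9 (mod 31)
9 - 8 = 1

1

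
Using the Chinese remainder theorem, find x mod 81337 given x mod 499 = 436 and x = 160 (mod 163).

499⁻¹ mod 163: 499·49 ≡ 1 (mod 163), so 499⁻¹ ≡ 49.
x = 436 + 499·((160 − 436)·49 mod 163) = 436 + 499·5 = 2931.

2931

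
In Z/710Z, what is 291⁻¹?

61

Apply the Euclidean algorithm and back-substitute:
710 = 2×291 + 128
291 = 2×128 + 35
128 = 3×35 + 23
35 = 1×23 + 12
23 = 1×12 + 11
12 = 1×11 + 1
11 = 11×1 + 0
gcd(291, 710) = 1, so the inverse exists.
Bézout: 1 = −25×710 + 61×291.
So 291⁻¹ ≡ 61 (mod 710).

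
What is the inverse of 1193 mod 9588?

1961

Run the extended Euclidean algorithm:
9588 = 8×1193 + 44
1193 = 27×44 + 5
44 = 8×5 + 4
5 = 1×4 + 1
4 = 4×1 + 0
gcd(1193, 9588) = 1, so the inverse exists.
Bézout: 1 = −244×9588 + 1961×1193.
So 1193⁻¹ ≡ 1961 (mod 9588).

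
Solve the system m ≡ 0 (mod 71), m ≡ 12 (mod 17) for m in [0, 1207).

284

71⁻¹ mod 17: 71·6 ≡ 1 (mod 17), so 71⁻¹ ≡ 6.
m = 0 + 71·((12 − 0)·6 mod 17) = 0 + 71·4 = 284.
Check: 284 mod 71 = 0, 284 mod 17 = 12. ✓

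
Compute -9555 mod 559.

-9555 = -18·559 + 507, so -9555 ≡ 507 (mod 559).

507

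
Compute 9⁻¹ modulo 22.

5

22 = 2×9 + 4
9 = 2×4 + 1
4 = 4×1 + 0
gcd(9, 22) = 1, so the inverse exists.
Back-substitute for 1:
1 = 1×9 − 2×4
  = −2×22 + 5×9
So 9⁻¹ ≡ 5 (mod 22).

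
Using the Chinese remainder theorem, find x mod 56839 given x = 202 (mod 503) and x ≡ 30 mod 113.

10765

503⁻¹ mod 113: 503×82 ≡ 1 (mod 113), so 503⁻¹ ≡ 82.
x = 202 + 503×((30 − 202)×82 mod 113) = 202 + 503×21 = 10765.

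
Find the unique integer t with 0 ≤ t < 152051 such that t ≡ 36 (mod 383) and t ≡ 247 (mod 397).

26846

383⁻¹ mod 397: 383×85 ≡ 1 (mod 397), so 383⁻¹ ≡ 85.
t = 36 + 383×((247 − 36)×85 mod 397) = 36 + 383×70 = 26846.
Check: 26846 mod 383 = 36, 26846 mod 397 = 247. ✓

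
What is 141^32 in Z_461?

141^1 ≡ 141 (mod 461)
141^2 ≡ 141^2 = 19881 ≡ 58 (mod 461)
141^4 ≡ 58^2 = 3364 ≡ 137 (mod 461)
141^8 ≡ 137^2 = 18769 ≡ 329 (mod 461)
141^16 ≡ 329^2 = 108241 ≡ 367 (mod 461)
141^32 ≡ 367^2 = 134689 ≡ 77 (mod 461)
So 141^32 ≡ 77 (mod 461).

77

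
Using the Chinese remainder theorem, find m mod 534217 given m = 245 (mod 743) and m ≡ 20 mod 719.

743⁻¹ mod 719: 743×30 ≡ 1 (mod 719), so 743⁻¹ ≡ 30.
m = 245 + 743×((20 − 245)×30 mod 719) = 245 + 743×440 = 327165.
Check: 327165 mod 743 = 245, 327165 mod 719 = 20. ✓

327165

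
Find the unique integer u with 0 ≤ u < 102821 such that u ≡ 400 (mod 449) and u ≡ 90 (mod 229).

4441

449⁻¹ mod 229: 449×178 ≡ 1 (mod 229), so 449⁻¹ ≡ 178.
u = 400 + 449×((90 − 400)×178 mod 229) = 400 + 449×9 = 4441.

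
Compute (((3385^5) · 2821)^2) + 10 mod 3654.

2789

(3385)^5 ≡ 1423 (mod 3654)
1423 · 2821 = 4014283 ≡ 2191 (mod 3654)
(2191)^2 ≡ 2779 (mod 3654)
2779 + 10 = 2789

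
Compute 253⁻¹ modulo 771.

64

771 = 3*253 + 12
253 = 21*12 + 1
12 = 12*1 + 0
gcd(253, 771) = 1, so the inverse exists.
Bézout: 1 = −21*771 + 64*253.
So 253⁻¹ ≡ 64 (mod 771).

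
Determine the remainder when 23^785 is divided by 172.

23^1 ≡ 23 (mod 172)
23^2 ≡ 23^2 = 529 ≡ 13 (mod 172)
23^4 ≡ 13^2 = 169 (mod 172)
23^8 ≡ 169^2 = 28561 ≡ 9 (mod 172)
23^16 ≡ 9^2 = 81 (mod 172)
23^32 ≡ 81^2 = 6561 ≡ 25 (mod 172)
23^64 ≡ 25^2 = 625 ≡ 109 (mod 172)
23^128 ≡ 109^2 = 11881 ≡ 13 (mod 172)
23^256 ≡ 13^2 = 169 (mod 172)
23^512 ≡ 169^2 = 28561 ≡ 9 (mod 172)
23^785 = 23^512 · 23^256 · 23^16 · 23^1 ≡ 9 · 169 · 81 · 23 (mod 172).
Accumulate the product:
9 · 169 = 1521 ≡ 145
145 · 81 = 11745 ≡ 49
49 · 23 = 1127 ≡ 95

95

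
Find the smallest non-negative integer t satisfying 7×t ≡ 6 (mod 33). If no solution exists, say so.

15

gcd(7, 33) = 1, so a unique solution mod 33 exists.
7⁻¹ ≡ 19 (mod 33).
t ≡ 19×6 ≡ 15 (mod 33).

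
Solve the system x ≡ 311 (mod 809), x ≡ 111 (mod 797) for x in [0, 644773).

201752

809⁻¹ mod 797: 809×465 ≡ 1 (mod 797), so 809⁻¹ ≡ 465.
x = 311 + 809×((111 − 311)×465 mod 797) = 311 + 809×249 = 201752.
Check: 201752 mod 809 = 311, 201752 mod 797 = 111. ✓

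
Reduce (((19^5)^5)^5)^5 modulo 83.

60

(19)^5 ≡ 43 (mod 83)
(43)^5 ≡ 5 (mod 83)
(5)^5 ≡ 54 (mod 83)
(54)^5 ≡ 60 (mod 83)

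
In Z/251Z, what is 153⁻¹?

105

Apply the Euclidean algorithm and back-substitute:
251 = 1·153 + 98
153 = 1·98 + 55
98 = 1·55 + 43
55 = 1·43 + 12
43 = 3·12 + 7
12 = 1·7 + 5
7 = 1·5 + 2
5 = 2·2 + 1
2 = 2·1 + 0
gcd(153, 251) = 1, so the inverse exists.
Back-substitute for 1:
1 = 1·5 − 2·2
  = −2·7 + 3·5
  = 3·12 − 5·7
  = −5·43 + 18·12
  = 18·55 − 23·43
  = −23·98 + 41·55
  = 41·153 − 64·98
  = −64·251 + 105·153
So 153⁻¹ ≡ 105 (mod 251).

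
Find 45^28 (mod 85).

Using repeated squaring:
28 in binary is 11100, i.e. 28 = 16 + 8 + 4.
45^1 ≡ 45 (mod 85)
45^2 ≡ 45^2 = 2025 ≡ 70 (mod 85)
45^4 ≡ 70^2 = 4900 ≡ 55 (mod 85)
45^8 ≡ 55^2 = 3025 ≡ 50 (mod 85)
45^16 ≡ 50^2 = 2500 ≡ 35 (mod 85)
45^28 = 45^16 * 45^8 * 45^4 ≡ 35 * 50 * 55 (mod 85).
Accumulate the product:
35 * 50 = 1750 ≡ 50
50 * 55 = 2750 ≡ 30

30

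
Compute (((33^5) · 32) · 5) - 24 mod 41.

(33)^5 ≡ 32 (mod 41)
32 · 32 = 1024 ≡ 40 (mod 41)
40 · 5 = 200 ≡ 36 (mod 41)
36 - 24 = 12

12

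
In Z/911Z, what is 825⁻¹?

Apply the Euclidean algorithm and back-substitute:
911 = 1*825 + 86
825 = 9*86 + 51
86 = 1*51 + 35
51 = 1*35 + 16
35 = 2*16 + 3
16 = 5*3 + 1
3 = 3*1 + 0
gcd(825, 911) = 1, so the inverse exists.
Back-substitute for 1:
1 = 1*16 − 5*3
  = −5*35 + 11*16
  = 11*51 − 16*35
  = −16*86 + 27*51
  = 27*825 − 259*86
  = −259*911 + 286*825
So 825⁻¹ ≡ 286 (mod 911).

286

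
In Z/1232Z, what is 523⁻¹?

Run the extended Euclidean algorithm:
1232 = 2×523 + 186
523 = 2×186 + 151
186 = 1×151 + 35
151 = 4×35 + 11
35 = 3×11 + 2
11 = 5×2 + 1
2 = 2×1 + 0
gcd(523, 1232) = 1, so the inverse exists.
Back-substitute for 1:
1 = 1×11 − 5×2
  = −5×35 + 16×11
  = 16×151 − 69×35
  = −69×186 + 85×151
  = 85×523 − 239×186
  = −239×1232 + 563×523
So 523⁻¹ ≡ 563 (mod 1232).

563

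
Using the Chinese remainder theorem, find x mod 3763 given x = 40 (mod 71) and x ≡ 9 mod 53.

963

71⁻¹ mod 53: 71×3 ≡ 1 (mod 53), so 71⁻¹ ≡ 3.
x = 40 + 71×((9 − 40)×3 mod 53) = 40 + 71×13 = 963.
Check: 963 mod 71 = 40, 963 mod 53 = 9. ✓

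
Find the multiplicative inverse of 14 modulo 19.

15

Run the extended Euclidean algorithm:
19 = 1×14 + 5
14 = 2×5 + 4
5 = 1×4 + 1
4 = 4×1 + 0
gcd(14, 19) = 1, so the inverse exists.
Bézout: 1 = 3×19 − 4×14.
So 14⁻¹ ≡ −4 ≡ 15 (mod 19).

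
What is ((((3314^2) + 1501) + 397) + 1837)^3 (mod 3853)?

(3314)^2 ≡ 1546 (mod 3853)
1546 + 1501 = 3047
3047 + 397 = 3444
3444 + 1837 = 5281 ≡ 1428 (mod 3853)
(1428)^3 ≡ 3766 (mod 3853)

3766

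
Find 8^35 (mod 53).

2

By square-and-multiply:
35 in binary is 100011, i.e. 35 = 32 + 2 + 1.
8^1 ≡ 8 (mod 53)
8^2 ≡ 8^2 = 64 ≡ 11 (mod 53)
8^4 ≡ 11^2 = 121 ≡ 15 (mod 53)
8^8 ≡ 15^2 = 225 ≡ 13 (mod 53)
8^16 ≡ 13^2 = 169 ≡ 10 (mod 53)
8^32 ≡ 10^2 = 100 ≡ 47 (mod 53)
8^35 = 8^32 · 8^2 · 8^1 ≡ 47 · 11 · 8 (mod 53).
Accumulate the product:
47 · 11 = 517 ≡ 40
40 · 8 = 320 ≡ 2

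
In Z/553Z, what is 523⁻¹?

By the extended Euclidean algorithm:
553 = 1*523 + 30
523 = 17*30 + 13
30 = 2*13 + 4
13 = 3*4 + 1
4 = 4*1 + 0
gcd(523, 553) = 1, so the inverse exists.
Back-substitute for 1:
1 = 1*13 − 3*4
  = −3*30 + 7*13
  = 7*523 − 122*30
  = −122*553 + 129*523
So 523⁻¹ ≡ 129 (mod 553).

129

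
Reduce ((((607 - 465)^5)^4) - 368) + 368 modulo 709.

607 - 465 = 142
(142)^5 ≡ 184 (mod 709)
(184)^4 ≡ 489 (mod 709)
489 - 368 = 121
121 + 368 = 489

489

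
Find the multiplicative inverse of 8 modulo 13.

5

Apply the Euclidean algorithm and back-substitute:
13 = 1×8 + 5
8 = 1×5 + 3
5 = 1×3 + 2
3 = 1×2 + 1
2 = 2×1 + 0
gcd(8, 13) = 1, so the inverse exists.
Bézout: 1 = −3×13 + 5×8.
So 8⁻¹ ≡ 5 (mod 13).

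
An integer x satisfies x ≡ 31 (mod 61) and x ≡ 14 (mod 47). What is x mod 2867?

1800

61⁻¹ mod 47: 61*37 ≡ 1 (mod 47), so 61⁻¹ ≡ 37.
x = 31 + 61*((14 − 31)*37 mod 47) = 31 + 61*29 = 1800.
Check: 1800 mod 61 = 31, 1800 mod 47 = 14. ✓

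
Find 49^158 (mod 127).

120

By square-and-multiply:
158 in binary is 10011110, i.e. 158 = 128 + 16 + 8 + 4 + 2.
49^1 ≡ 49 (mod 127)
49^2 ≡ 49^2 = 2401 ≡ 115 (mod 127)
49^4 ≡ 115^2 = 13225 ≡ 17 (mod 127)
49^8 ≡ 17^2 = 289 ≡ 35 (mod 127)
49^16 ≡ 35^2 = 1225 ≡ 82 (mod 127)
49^32 ≡ 82^2 = 6724 ≡ 120 (mod 127)
49^64 ≡ 120^2 = 14400 ≡ 49 (mod 127)
49^128 ≡ 49^2 = 2401 ≡ 115 (mod 127)
49^158 = 49^128 × 49^16 × 49^8 × 49^4 × 49^2 ≡ 115 × 82 × 35 × 17 × 115 (mod 127).
Accumulate the product:
115 × 82 = 9430 ≡ 32
32 × 35 = 1120 ≡ 104
104 × 17 = 1768 ≡ 117
117 × 115 = 13455 ≡ 120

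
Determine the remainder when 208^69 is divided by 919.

602

Using repeated squaring:
69 in binary is 1000101, i.e. 69 = 64 + 4 + 1.
208^1 ≡ 208 (mod 919)
208^2 ≡ 208^2 = 43264 ≡ 71 (mod 919)
208^4 ≡ 71^2 = 5041 ≡ 446 (mod 919)
208^8 ≡ 446^2 = 198916 ≡ 412 (mod 919)
208^16 ≡ 412^2 = 169744 ≡ 648 (mod 919)
208^32 ≡ 648^2 = 419904 ≡ 840 (mod 919)
208^64 ≡ 840^2 = 705600 ≡ 727 (mod 919)
208^69 = 208^64 × 208^4 × 208^1 ≡ 727 × 446 × 208 (mod 919).
Accumulate the product:
727 × 446 = 324242 ≡ 754
754 × 208 = 156832 ≡ 602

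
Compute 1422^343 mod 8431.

By square-and-multiply:
1422^1 ≡ 1422 (mod 8431)
1422^2 ≡ 1422^2 = 2022084 ≡ 7075 (mod 8431)
1422^4 ≡ 7075^2 = 50055625 ≡ 778 (mod 8431)
1422^8 ≡ 778^2 = 605284 ≡ 6683 (mod 8431)
1422^16 ≡ 6683^2 = 44662489 ≡ 3482 (mod 8431)
1422^32 ≡ 3482^2 = 12124324 ≡ 546 (mod 8431)
1422^64 ≡ 546^2 = 298116 ≡ 3031 (mod 8431)
1422^128 ≡ 3031^2 = 9186961 ≡ 5602 (mod 8431)
1422^256 ≡ 5602^2 = 31382404 ≡ 2222 (mod 8431)
1422^343 = 1422^256 × 1422^64 × 1422^16 × 1422^4 × 1422^2 × 1422^1 ≡ 2222 × 3031 × 3482 × 778 × 7075 × 1422 (mod 8431).
Accumulate the product:
2222 × 3031 = 6734882 ≡ 6944
6944 × 3482 = 24179008 ≡ 7331
7331 × 778 = 5703518 ≡ 4162
4162 × 7075 = 29446150 ≡ 5098
5098 × 1422 = 7249356 ≡ 7127

7127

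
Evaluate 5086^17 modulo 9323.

6446

5086^1 ≡ 5086 (mod 9323)
5086^2 ≡ 5086^2 = 25867396 ≡ 5394 (mod 9323)
5086^4 ≡ 5394^2 = 29095236 ≡ 7476 (mod 9323)
5086^8 ≡ 7476^2 = 55890576 ≡ 8514 (mod 9323)
5086^16 ≡ 8514^2 = 72488196 ≡ 1871 (mod 9323)
5086^17 = 5086^16 * 5086^1 ≡ 1871 * 5086 (mod 9323).
1871 * 5086 = 9515906 ≡ 6446 (mod 9323).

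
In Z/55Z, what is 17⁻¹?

13

Apply the Euclidean algorithm and back-substitute:
55 = 3*17 + 4
17 = 4*4 + 1
4 = 4*1 + 0
gcd(17, 55) = 1, so the inverse exists.
Back-substitute for 1:
1 = 1*17 − 4*4
  = −4*55 + 13*17
So 17⁻¹ ≡ 13 (mod 55).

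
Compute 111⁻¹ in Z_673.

576

By the extended Euclidean algorithm:
673 = 6×111 + 7
111 = 15×7 + 6
7 = 1×6 + 1
6 = 6×1 + 0
gcd(111, 673) = 1, so the inverse exists.
Bézout: 1 = 16×673 − 97×111.
So 111⁻¹ ≡ −97 ≡ 576 (mod 673).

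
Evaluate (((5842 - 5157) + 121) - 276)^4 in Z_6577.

5842 - 5157 = 685
685 + 121 = 806
806 - 276 = 530
(530)^4 ≡ 1686 (mod 6577)

1686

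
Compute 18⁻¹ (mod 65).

47

Run the extended Euclidean algorithm:
65 = 3·18 + 11
18 = 1·11 + 7
11 = 1·7 + 4
7 = 1·4 + 3
4 = 1·3 + 1
3 = 3·1 + 0
gcd(18, 65) = 1, so the inverse exists.
Bézout: 1 = 5·65 − 18·18.
So 18⁻¹ ≡ −18 ≡ 47 (mod 65).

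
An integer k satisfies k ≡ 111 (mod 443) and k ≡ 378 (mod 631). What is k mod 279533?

155604

443⁻¹ mod 631: 443×292 ≡ 1 (mod 631), so 443⁻¹ ≡ 292.
k = 111 + 443×((378 − 111)×292 mod 631) = 111 + 443×351 = 155604.
Check: 155604 mod 443 = 111, 155604 mod 631 = 378. ✓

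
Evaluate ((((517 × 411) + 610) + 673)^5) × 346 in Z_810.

20

517 × 411 = 212487 ≡ 267 (mod 810)
267 + 610 = 877 ≡ 67 (mod 810)
67 + 673 = 740
(740)^5 ≡ 590 (mod 810)
590 × 346 = 204140 ≡ 20 (mod 810)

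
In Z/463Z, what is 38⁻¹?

463 = 12×38 + 7
38 = 5×7 + 3
7 = 2×3 + 1
3 = 3×1 + 0
gcd(38, 463) = 1, so the inverse exists.
Back-substitute for 1:
1 = 1×7 − 2×3
  = −2×38 + 11×7
  = 11×463 − 134×38
So 38⁻¹ ≡ −134 ≡ 329 (mod 463).

329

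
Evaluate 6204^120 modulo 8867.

Using repeated squaring:
120 in binary is 1111000, i.e. 120 = 64 + 32 + 16 + 8.
6204^1 ≡ 6204 (mod 8867)
6204^2 ≡ 6204^2 = 38489616 ≡ 6836 (mod 8867)
6204^4 ≡ 6836^2 = 46730896 ≡ 1806 (mod 8867)
6204^8 ≡ 1806^2 = 3261636 ≡ 7447 (mod 8867)
6204^16 ≡ 7447^2 = 55457809 ≡ 3591 (mod 8867)
6204^32 ≡ 3591^2 = 12895281 ≡ 2663 (mod 8867)
6204^64 ≡ 2663^2 = 7091569 ≡ 6836 (mod 8867)
6204^120 = 6204^64 * 6204^32 * 6204^16 * 6204^8 ≡ 6836 * 2663 * 3591 * 7447 (mod 8867).
Accumulate the product:
6836 * 2663 = 18204268 ≡ 317
317 * 3591 = 1138347 ≡ 3371
3371 * 7447 = 25103837 ≡ 1360

1360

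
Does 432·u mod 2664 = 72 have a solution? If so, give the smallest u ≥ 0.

gcd(432, 2664) = 72, and 72 | 72, so solutions exist.
Divide through by 72: 6·u mod 37 = 1.
6⁻¹ ≡ 31 (mod 37).
u ≡ 31·1 ≡ 31 (mod 37).
The smallest non-negative solution is u = 31.

31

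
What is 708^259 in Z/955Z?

259 in binary is 100000011, i.e. 259 = 256 + 2 + 1.
708^1 ≡ 708 (mod 955)
708^2 ≡ 708^2 = 501264 ≡ 844 (mod 955)
708^4 ≡ 844^2 = 712336 ≡ 861 (mod 955)
708^8 ≡ 861^2 = 741321 ≡ 241 (mod 955)
708^16 ≡ 241^2 = 58081 ≡ 781 (mod 955)
708^32 ≡ 781^2 = 609961 ≡ 671 (mod 955)
708^64 ≡ 671^2 = 450241 ≡ 436 (mod 955)
708^128 ≡ 436^2 = 190096 ≡ 51 (mod 955)
708^256 ≡ 51^2 = 2601 ≡ 691 (mod 955)
708^259 = 708^256 · 708^2 · 708^1 ≡ 691 · 844 · 708 (mod 955).
Accumulate the product:
691 · 844 = 583204 ≡ 654
654 · 708 = 463032 ≡ 812

812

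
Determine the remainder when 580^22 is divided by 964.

580^1 ≡ 580 (mod 964)
580^2 ≡ 580^2 = 336400 ≡ 928 (mod 964)
580^4 ≡ 928^2 = 861184 ≡ 332 (mod 964)
580^8 ≡ 332^2 = 110224 ≡ 328 (mod 964)
580^16 ≡ 328^2 = 107584 ≡ 580 (mod 964)
580^22 = 580^16 · 580^4 · 580^2 ≡ 580 · 332 · 928 (mod 964).
Accumulate the product:
580 · 332 = 192560 ≡ 724
724 · 928 = 671872 ≡ 928

928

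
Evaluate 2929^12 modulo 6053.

12 in binary is 1100, i.e. 12 = 8 + 4.
2929^1 ≡ 2929 (mod 6053)
2929^2 ≡ 2929^2 = 8579041 ≡ 1940 (mod 6053)
2929^4 ≡ 1940^2 = 3763600 ≡ 4687 (mod 6053)
2929^8 ≡ 4687^2 = 21967969 ≡ 1632 (mod 6053)
2929^12 = 2929^8 × 2929^4 ≡ 1632 × 4687 (mod 6053).
1632 × 4687 = 7649184 ≡ 4245 (mod 6053).

4245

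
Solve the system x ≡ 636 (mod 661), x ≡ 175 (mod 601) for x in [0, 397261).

267019

661⁻¹ mod 601: 661*591 ≡ 1 (mod 601), so 661⁻¹ ≡ 591.
x = 636 + 661*((175 − 636)*591 mod 601) = 636 + 661*403 = 267019.
Check: 267019 mod 661 = 636, 267019 mod 601 = 175. ✓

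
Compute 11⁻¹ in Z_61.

Run the extended Euclidean algorithm:
61 = 5×11 + 6
11 = 1×6 + 5
6 = 1×5 + 1
5 = 5×1 + 0
gcd(11, 61) = 1, so the inverse exists.
Back-substitute for 1:
1 = 1×6 − 1×5
  = −1×11 + 2×6
  = 2×61 − 11×11
So 11⁻¹ ≡ −11 ≡ 50 (mod 61).

50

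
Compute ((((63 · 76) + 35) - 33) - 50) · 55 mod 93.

21

63 · 76 = 4788 ≡ 45 (mod 93)
45 + 35 = 80
80 - 33 = 47
47 - 50 = -3 ≡ 90 (mod 93)
90 · 55 = 4950 ≡ 21 (mod 93)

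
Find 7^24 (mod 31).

By square-and-multiply:
24 in binary is 11000, i.e. 24 = 16 + 8.
7^1 ≡ 7 (mod 31)
7^2 ≡ 7^2 = 49 ≡ 18 (mod 31)
7^4 ≡ 18^2 = 324 ≡ 14 (mod 31)
7^8 ≡ 14^2 = 196 ≡ 10 (mod 31)
7^16 ≡ 10^2 = 100 ≡ 7 (mod 31)
7^24 = 7^16 * 7^8 ≡ 7 * 10 (mod 31).
7 * 10 = 70 ≡ 8 (mod 31).

8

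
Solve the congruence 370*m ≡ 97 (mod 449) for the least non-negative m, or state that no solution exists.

gcd(370, 449) = 1, so a unique solution mod 449 exists.
370⁻¹ ≡ 341 (mod 449).
m ≡ 341*97 ≡ 300 (mod 449).

300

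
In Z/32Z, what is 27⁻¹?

32 = 1·27 + 5
27 = 5·5 + 2
5 = 2·2 + 1
2 = 2·1 + 0
gcd(27, 32) = 1, so the inverse exists.
Back-substitute for 1:
1 = 1·5 − 2·2
  = −2·27 + 11·5
  = 11·32 − 13·27
So 27⁻¹ ≡ −13 ≡ 19 (mod 32).

19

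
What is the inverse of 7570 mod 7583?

Run the extended Euclidean algorithm:
7583 = 1·7570 + 13
7570 = 582·13 + 4
13 = 3·4 + 1
4 = 4·1 + 0
gcd(7570, 7583) = 1, so the inverse exists.
Bézout: 1 = 1747·7583 − 1750·7570.
So 7570⁻¹ ≡ −1750 ≡ 5833 (mod 7583).

5833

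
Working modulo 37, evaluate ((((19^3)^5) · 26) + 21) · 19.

(19)^3 ≡ 14 (mod 37)
(14)^5 ≡ 29 (mod 37)
29 · 26 = 754 ≡ 14 (mod 37)
14 + 21 = 35
35 · 19 = 665 ≡ 36 (mod 37)

36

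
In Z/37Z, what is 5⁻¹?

15

37 = 7·5 + 2
5 = 2·2 + 1
2 = 2·1 + 0
gcd(5, 37) = 1, so the inverse exists.
Back-substitute for 1:
1 = 1·5 − 2·2
  = −2·37 + 15·5
So 5⁻¹ ≡ 15 (mod 37).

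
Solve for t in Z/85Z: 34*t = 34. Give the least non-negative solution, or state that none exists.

1

gcd(34, 85) = 17, and 17 | 34, so solutions exist.
Divide through by 17: 2*t mod 5 = 2.
2⁻¹ ≡ 3 (mod 5).
t ≡ 3*2 ≡ 1 (mod 5).
The smallest non-negative solution is t = 1.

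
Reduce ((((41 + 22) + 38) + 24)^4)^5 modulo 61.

1

41 + 22 = 63 ≡ 2 (mod 61)
2 + 38 = 40
40 + 24 = 64 ≡ 3 (mod 61)
(3)^4 ≡ 20 (mod 61)
(20)^5 ≡ 1 (mod 61)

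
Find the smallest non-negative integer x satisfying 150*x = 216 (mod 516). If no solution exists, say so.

84

gcd(150, 516) = 6, and 6 | 216, so solutions exist.
Divide through by 6: 25*x ≡ 36 (mod 86).
25⁻¹ ≡ 31 (mod 86).
x ≡ 31*36 ≡ 84 (mod 86).
The smallest non-negative solution is x = 84.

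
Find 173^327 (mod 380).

327 in binary is 101000111, i.e. 327 = 256 + 64 + 4 + 2 + 1.
173^1 ≡ 173 (mod 380)
173^2 ≡ 173^2 = 29929 ≡ 289 (mod 380)
173^4 ≡ 289^2 = 83521 ≡ 301 (mod 380)
173^8 ≡ 301^2 = 90601 ≡ 161 (mod 380)
173^16 ≡ 161^2 = 25921 ≡ 81 (mod 380)
173^32 ≡ 81^2 = 6561 ≡ 101 (mod 380)
173^64 ≡ 101^2 = 10201 ≡ 321 (mod 380)
173^128 ≡ 321^2 = 103041 ≡ 61 (mod 380)
173^256 ≡ 61^2 = 3721 ≡ 301 (mod 380)
173^327 = 173^256 × 173^64 × 173^4 × 173^2 × 173^1 ≡ 301 × 321 × 301 × 289 × 173 (mod 380).
Accumulate the product:
301 × 321 = 96621 ≡ 101
101 × 301 = 30401 ≡ 1
1 × 289 = 289
289 × 173 = 49997 ≡ 217

217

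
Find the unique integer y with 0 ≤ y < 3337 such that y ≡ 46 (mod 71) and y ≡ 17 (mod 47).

71⁻¹ mod 47: 71*2 ≡ 1 (mod 47), so 71⁻¹ ≡ 2.
y = 46 + 71*((17 − 46)*2 mod 47) = 46 + 71*36 = 2602.
Check: 2602 mod 71 = 46, 2602 mod 47 = 17. ✓

2602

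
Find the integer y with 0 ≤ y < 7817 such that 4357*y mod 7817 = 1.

7756

7817 = 1*4357 + 3460
4357 = 1*3460 + 897
3460 = 3*897 + 769
897 = 1*769 + 128
769 = 6*128 + 1
128 = 128*1 + 0
gcd(4357, 7817) = 1, so the inverse exists.
Back-substitute for 1:
1 = 1*769 − 6*128
  = −6*897 + 7*769
  = 7*3460 − 27*897
  = −27*4357 + 34*3460
  = 34*7817 − 61*4357
So 4357⁻¹ ≡ −61 ≡ 7756 (mod 7817).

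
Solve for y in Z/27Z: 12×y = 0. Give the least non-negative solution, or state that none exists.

0

gcd(12, 27) = 3, and 3 | 0, so solutions exist.
Divide through by 3: 4×y ≡ 0 mod 9.
4⁻¹ ≡ 7 (mod 9).
y ≡ 7×0 ≡ 0 (mod 9).
The smallest non-negative solution is y = 0.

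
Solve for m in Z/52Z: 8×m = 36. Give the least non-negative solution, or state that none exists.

11

gcd(8, 52) = 4, and 4 | 36, so solutions exist.
Divide through by 4: 2×m ≡ 9 mod 13.
2⁻¹ ≡ 7 (mod 13).
m ≡ 7×9 ≡ 11 (mod 13).
The smallest non-negative solution is m = 11.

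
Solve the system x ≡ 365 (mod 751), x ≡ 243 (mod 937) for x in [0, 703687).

538081

751⁻¹ mod 937: 751*670 ≡ 1 (mod 937), so 751⁻¹ ≡ 670.
x = 365 + 751*((243 − 365)*670 mod 937) = 365 + 751*716 = 538081.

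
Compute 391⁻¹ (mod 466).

By the extended Euclidean algorithm:
466 = 1×391 + 75
391 = 5×75 + 16
75 = 4×16 + 11
16 = 1×11 + 5
11 = 2×5 + 1
5 = 5×1 + 0
gcd(391, 466) = 1, so the inverse exists.
Bézout: 1 = 73×466 − 87×391.
So 391⁻¹ ≡ −87 ≡ 379 (mod 466).

379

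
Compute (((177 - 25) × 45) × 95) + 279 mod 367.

177 - 25 = 152
152 × 45 = 6840 ≡ 234 (mod 367)
234 × 95 = 22230 ≡ 210 (mod 367)
210 + 279 = 489 ≡ 122 (mod 367)

122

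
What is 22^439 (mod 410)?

28

By square-and-multiply:
439 in binary is 110110111, i.e. 439 = 256 + 128 + 32 + 16 + 4 + 2 + 1.
22^1 ≡ 22 (mod 410)
22^2 ≡ 22^2 = 484 ≡ 74 (mod 410)
22^4 ≡ 74^2 = 5476 ≡ 146 (mod 410)
22^8 ≡ 146^2 = 21316 ≡ 406 (mod 410)
22^16 ≡ 406^2 = 164836 ≡ 16 (mod 410)
22^32 ≡ 16^2 = 256 (mod 410)
22^64 ≡ 256^2 = 65536 ≡ 346 (mod 410)
22^128 ≡ 346^2 = 119716 ≡ 406 (mod 410)
22^256 ≡ 406^2 = 164836 ≡ 16 (mod 410)
22^439 = 22^256 · 22^128 · 22^32 · 22^16 · 22^4 · 22^2 · 22^1 ≡ 16 · 406 · 256 · 16 · 146 · 74 · 22 (mod 410).
Accumulate the product:
16 · 406 = 6496 ≡ 346
346 · 256 = 88576 ≡ 16
16 · 16 = 256
256 · 146 = 37376 ≡ 66
66 · 74 = 4884 ≡ 374
374 · 22 = 8228 ≡ 28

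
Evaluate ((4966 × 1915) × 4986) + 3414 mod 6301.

4966 × 1915 = 9509890 ≡ 1681 (mod 6301)
1681 × 4986 = 8381466 ≡ 1136 (mod 6301)
1136 + 3414 = 4550

4550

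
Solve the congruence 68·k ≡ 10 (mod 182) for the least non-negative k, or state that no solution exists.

51

gcd(68, 182) = 2, and 2 | 10, so solutions exist.
Divide through by 2: 34·k ≡ 5 (mod 91).
34⁻¹ ≡ 83 (mod 91).
k ≡ 83·5 ≡ 51 (mod 91).
The smallest non-negative solution is k = 51.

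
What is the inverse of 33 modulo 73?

73 = 2·33 + 7
33 = 4·7 + 5
7 = 1·5 + 2
5 = 2·2 + 1
2 = 2·1 + 0
gcd(33, 73) = 1, so the inverse exists.
Bézout: 1 = −14·73 + 31·33.
So 33⁻¹ ≡ 31 (mod 73).

31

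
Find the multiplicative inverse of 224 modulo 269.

263

269 = 1×224 + 45
224 = 4×45 + 44
45 = 1×44 + 1
44 = 44×1 + 0
gcd(224, 269) = 1, so the inverse exists.
Back-substitute for 1:
1 = 1×45 − 1×44
  = −1×224 + 5×45
  = 5×269 − 6×224
So 224⁻¹ ≡ −6 ≡ 263 (mod 269).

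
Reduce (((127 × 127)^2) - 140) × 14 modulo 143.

58

127 × 127 = 16129 ≡ 113 (mod 143)
(113)^2 ≡ 42 (mod 143)
42 - 140 = -98 ≡ 45 (mod 143)
45 × 14 = 630 ≡ 58 (mod 143)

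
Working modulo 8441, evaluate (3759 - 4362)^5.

1544

3759 - 4362 = -603 ≡ 7838 (mod 8441)
(7838)^5 ≡ 1544 (mod 8441)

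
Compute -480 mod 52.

-480 = -10·52 + 40, so -480 ≡ 40 (mod 52).

40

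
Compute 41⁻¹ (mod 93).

59

Run the extended Euclidean algorithm:
93 = 2*41 + 11
41 = 3*11 + 8
11 = 1*8 + 3
8 = 2*3 + 2
3 = 1*2 + 1
2 = 2*1 + 0
gcd(41, 93) = 1, so the inverse exists.
Back-substitute for 1:
1 = 1*3 − 1*2
  = −1*8 + 3*3
  = 3*11 − 4*8
  = −4*41 + 15*11
  = 15*93 − 34*41
So 41⁻¹ ≡ −34 ≡ 59 (mod 93).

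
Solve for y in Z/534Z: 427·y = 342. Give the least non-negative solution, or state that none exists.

gcd(427, 534) = 1, so a unique solution mod 534 exists.
427⁻¹ ≡ 529 (mod 534).
y ≡ 529·342 ≡ 426 (mod 534).

426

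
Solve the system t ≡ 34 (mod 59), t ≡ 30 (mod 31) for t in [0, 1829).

1332

59⁻¹ mod 31: 59·10 ≡ 1 (mod 31), so 59⁻¹ ≡ 10.
t = 34 + 59·((30 − 34)·10 mod 31) = 34 + 59·22 = 1332.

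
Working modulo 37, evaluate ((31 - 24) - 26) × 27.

5

31 - 24 = 7
7 - 26 = -19 ≡ 18 (mod 37)
18 × 27 = 486 ≡ 5 (mod 37)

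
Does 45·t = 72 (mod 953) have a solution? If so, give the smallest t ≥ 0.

gcd(45, 953) = 1, so a unique solution mod 953 exists.
45⁻¹ ≡ 593 (mod 953).
t ≡ 593·72 ≡ 764 (mod 953).

764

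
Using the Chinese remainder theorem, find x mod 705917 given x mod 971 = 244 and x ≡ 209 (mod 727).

971⁻¹ mod 727: 971·146 ≡ 1 (mod 727), so 971⁻¹ ≡ 146.
x = 244 + 971·((209 − 244)·146 mod 727) = 244 + 971·706 = 685770.

685770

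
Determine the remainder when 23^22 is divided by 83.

7

Using repeated squaring:
22 in binary is 10110, i.e. 22 = 16 + 4 + 2.
23^1 ≡ 23 (mod 83)
23^2 ≡ 23^2 = 529 ≡ 31 (mod 83)
23^4 ≡ 31^2 = 961 ≡ 48 (mod 83)
23^8 ≡ 48^2 = 2304 ≡ 63 (mod 83)
23^16 ≡ 63^2 = 3969 ≡ 68 (mod 83)
23^22 = 23^16 * 23^4 * 23^2 ≡ 68 * 48 * 31 (mod 83).
Accumulate the product:
68 * 48 = 3264 ≡ 27
27 * 31 = 837 ≡ 7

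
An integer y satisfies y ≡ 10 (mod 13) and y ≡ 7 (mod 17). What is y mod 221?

13⁻¹ mod 17: 13*4 ≡ 1 (mod 17), so 13⁻¹ ≡ 4.
y = 10 + 13*((7 − 10)*4 mod 17) = 10 + 13*5 = 75.

75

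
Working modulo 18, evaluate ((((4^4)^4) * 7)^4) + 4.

(4)^4 ≡ 4 (mod 18)
(4)^4 ≡ 4 (mod 18)
4 * 7 = 28 ≡ 10 (mod 18)
(10)^4 ≡ 10 (mod 18)
10 + 4 = 14

14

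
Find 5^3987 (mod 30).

Using repeated squaring:
3987 in binary is 111110010011, i.e. 3987 = 2048 + 1024 + 512 + 256 + 128 + 16 + 2 + 1.
5^1 ≡ 5 (mod 30)
5^2 ≡ 5^2 = 25 (mod 30)
5^4 ≡ 25^2 = 625 ≡ 25 (mod 30)
5^8 ≡ 25^2 = 625 ≡ 25 (mod 30)
5^16 ≡ 25^2 = 625 ≡ 25 (mod 30)
5^32 ≡ 25^2 = 625 ≡ 25 (mod 30)
5^64 ≡ 25^2 = 625 ≡ 25 (mod 30)
5^128 ≡ 25^2 = 625 ≡ 25 (mod 30)
5^256 ≡ 25^2 = 625 ≡ 25 (mod 30)
5^512 ≡ 25^2 = 625 ≡ 25 (mod 30)
5^1024 ≡ 25^2 = 625 ≡ 25 (mod 30)
5^2048 ≡ 25^2 = 625 ≡ 25 (mod 30)
5^3987 = 5^2048 * 5^1024 * 5^512 * 5^256 * 5^128 * 5^16 * 5^2 * 5^1 ≡ 25 * 25 * 25 * 25 * 25 * 25 * 25 * 5 (mod 30).
Accumulate the product:
25 * 25 = 625 ≡ 25
25 * 25 = 625 ≡ 25
25 * 25 = 625 ≡ 25
25 * 25 = 625 ≡ 25
25 * 25 = 625 ≡ 25
25 * 25 = 625 ≡ 25
25 * 5 = 125 ≡ 5

5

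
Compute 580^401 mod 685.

205

By square-and-multiply:
401 in binary is 110010001, i.e. 401 = 256 + 128 + 16 + 1.
580^1 ≡ 580 (mod 685)
580^2 ≡ 580^2 = 336400 ≡ 65 (mod 685)
580^4 ≡ 65^2 = 4225 ≡ 115 (mod 685)
580^8 ≡ 115^2 = 13225 ≡ 210 (mod 685)
580^16 ≡ 210^2 = 44100 ≡ 260 (mod 685)
580^32 ≡ 260^2 = 67600 ≡ 470 (mod 685)
580^64 ≡ 470^2 = 220900 ≡ 330 (mod 685)
580^128 ≡ 330^2 = 108900 ≡ 670 (mod 685)
580^256 ≡ 670^2 = 448900 ≡ 225 (mod 685)
580^401 = 580^256 · 580^128 · 580^16 · 580^1 ≡ 225 · 670 · 260 · 580 (mod 685).
Accumulate the product:
225 · 670 = 150750 ≡ 50
50 · 260 = 13000 ≡ 670
670 · 580 = 388600 ≡ 205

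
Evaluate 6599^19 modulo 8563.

3007

Using repeated squaring:
19 in binary is 10011, i.e. 19 = 16 + 2 + 1.
6599^1 ≡ 6599 (mod 8563)
6599^2 ≡ 6599^2 = 43546801 ≡ 3946 (mod 8563)
6599^4 ≡ 3946^2 = 15570916 ≡ 3382 (mod 8563)
6599^8 ≡ 3382^2 = 11437924 ≡ 6319 (mod 8563)
6599^16 ≡ 6319^2 = 39929761 ≡ 492 (mod 8563)
6599^19 = 6599^16 × 6599^2 × 6599^1 ≡ 492 × 3946 × 6599 (mod 8563).
Accumulate the product:
492 × 3946 = 1941432 ≡ 6194
6194 × 6599 = 40874206 ≡ 3007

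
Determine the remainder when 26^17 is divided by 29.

27

17 in binary is 10001, i.e. 17 = 16 + 1.
26^1 ≡ 26 (mod 29)
26^2 ≡ 26^2 = 676 ≡ 9 (mod 29)
26^4 ≡ 9^2 = 81 ≡ 23 (mod 29)
26^8 ≡ 23^2 = 529 ≡ 7 (mod 29)
26^16 ≡ 7^2 = 49 ≡ 20 (mod 29)
26^17 = 26^16 * 26^1 ≡ 20 * 26 (mod 29).
20 * 26 = 520 ≡ 27 (mod 29).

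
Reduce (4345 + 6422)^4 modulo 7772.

2617

4345 + 6422 = 10767 ≡ 2995 (mod 7772)
(2995)^4 ≡ 2617 (mod 7772)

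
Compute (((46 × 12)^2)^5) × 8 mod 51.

36

46 × 12 = 552 ≡ 42 (mod 51)
(42)^2 ≡ 30 (mod 51)
(30)^5 ≡ 30 (mod 51)
30 × 8 = 240 ≡ 36 (mod 51)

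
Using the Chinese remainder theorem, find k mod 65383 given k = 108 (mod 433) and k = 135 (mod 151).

433⁻¹ mod 151: 433×83 ≡ 1 (mod 151), so 433⁻¹ ≡ 83.
k = 108 + 433×((135 − 108)×83 mod 151) = 108 + 433×127 = 55099.

55099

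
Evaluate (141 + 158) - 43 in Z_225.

141 + 158 = 299 ≡ 74 (mod 225)
74 - 43 = 31

31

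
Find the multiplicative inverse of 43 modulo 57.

4

Apply the Euclidean algorithm and back-substitute:
57 = 1·43 + 14
43 = 3·14 + 1
14 = 14·1 + 0
gcd(43, 57) = 1, so the inverse exists.
Back-substitute for 1:
1 = 1·43 − 3·14
  = −3·57 + 4·43
So 43⁻¹ ≡ 4 (mod 57).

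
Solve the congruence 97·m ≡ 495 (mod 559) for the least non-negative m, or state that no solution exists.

518

gcd(97, 559) = 1, so a unique solution mod 559 exists.
97⁻¹ ≡ 219 (mod 559).
m ≡ 219·495 ≡ 518 (mod 559).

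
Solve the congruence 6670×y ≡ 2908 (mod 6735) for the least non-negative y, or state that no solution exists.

gcd(6670, 6735) = 5, and 5 does not divide 2908.
So the congruence has no solution.

no solution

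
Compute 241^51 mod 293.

241^1 ≡ 241 (mod 293)
241^2 ≡ 241^2 = 58081 ≡ 67 (mod 293)
241^4 ≡ 67^2 = 4489 ≡ 94 (mod 293)
241^8 ≡ 94^2 = 8836 ≡ 46 (mod 293)
241^16 ≡ 46^2 = 2116 ≡ 65 (mod 293)
241^32 ≡ 65^2 = 4225 ≡ 123 (mod 293)
241^51 = 241^32 * 241^16 * 241^2 * 241^1 ≡ 123 * 65 * 67 * 241 (mod 293).
Accumulate the product:
123 * 65 = 7995 ≡ 84
84 * 67 = 5628 ≡ 61
61 * 241 = 14701 ≡ 51

51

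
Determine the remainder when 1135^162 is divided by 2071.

162 in binary is 10100010, i.e. 162 = 128 + 32 + 2.
1135^1 ≡ 1135 (mod 2071)
1135^2 ≡ 1135^2 = 1288225 ≡ 63 (mod 2071)
1135^4 ≡ 63^2 = 3969 ≡ 1898 (mod 2071)
1135^8 ≡ 1898^2 = 3602404 ≡ 935 (mod 2071)
1135^16 ≡ 935^2 = 874225 ≡ 263 (mod 2071)
1135^32 ≡ 263^2 = 69169 ≡ 826 (mod 2071)
1135^64 ≡ 826^2 = 682276 ≡ 917 (mod 2071)
1135^128 ≡ 917^2 = 840889 ≡ 63 (mod 2071)
1135^162 = 1135^128 * 1135^32 * 1135^2 ≡ 63 * 826 * 63 (mod 2071).
Accumulate the product:
63 * 826 = 52038 ≡ 263
263 * 63 = 16569 ≡ 1

1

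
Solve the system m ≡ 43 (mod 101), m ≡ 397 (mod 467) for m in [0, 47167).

101⁻¹ mod 467: 101×37 ≡ 1 (mod 467), so 101⁻¹ ≡ 37.
m = 43 + 101×((397 − 43)×37 mod 467) = 43 + 101×22 = 2265.

2265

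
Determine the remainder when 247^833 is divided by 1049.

Compute successive squares:
247^1 ≡ 247 (mod 1049)
247^2 ≡ 247^2 = 61009 ≡ 167 (mod 1049)
247^4 ≡ 167^2 = 27889 ≡ 615 (mod 1049)
247^8 ≡ 615^2 = 378225 ≡ 585 (mod 1049)
247^16 ≡ 585^2 = 342225 ≡ 251 (mod 1049)
247^32 ≡ 251^2 = 63001 ≡ 61 (mod 1049)
247^64 ≡ 61^2 = 3721 ≡ 574 (mod 1049)
247^128 ≡ 574^2 = 329476 ≡ 90 (mod 1049)
247^256 ≡ 90^2 = 8100 ≡ 757 (mod 1049)
247^512 ≡ 757^2 = 573049 ≡ 295 (mod 1049)
247^833 = 247^512 · 247^256 · 247^64 · 247^1 ≡ 295 · 757 · 574 · 247 (mod 1049).
Accumulate the product:
295 · 757 = 223315 ≡ 927
927 · 574 = 532098 ≡ 255
255 · 247 = 62985 ≡ 45

45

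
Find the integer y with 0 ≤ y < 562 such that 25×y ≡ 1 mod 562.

By the extended Euclidean algorithm:
562 = 22×25 + 12
25 = 2×12 + 1
12 = 12×1 + 0
gcd(25, 562) = 1, so the inverse exists.
Back-substitute for 1:
1 = 1×25 − 2×12
  = −2×562 + 45×25
So 25⁻¹ ≡ 45 (mod 562).

45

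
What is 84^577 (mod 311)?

108

Using repeated squaring:
577 in binary is 1001000001, i.e. 577 = 512 + 64 + 1.
84^1 ≡ 84 (mod 311)
84^2 ≡ 84^2 = 7056 ≡ 214 (mod 311)
84^4 ≡ 214^2 = 45796 ≡ 79 (mod 311)
84^8 ≡ 79^2 = 6241 ≡ 21 (mod 311)
84^16 ≡ 21^2 = 441 ≡ 130 (mod 311)
84^32 ≡ 130^2 = 16900 ≡ 106 (mod 311)
84^64 ≡ 106^2 = 11236 ≡ 40 (mod 311)
84^128 ≡ 40^2 = 1600 ≡ 45 (mod 311)
84^256 ≡ 45^2 = 2025 ≡ 159 (mod 311)
84^512 ≡ 159^2 = 25281 ≡ 90 (mod 311)
84^577 = 84^512 * 84^64 * 84^1 ≡ 90 * 40 * 84 (mod 311).
Accumulate the product:
90 * 40 = 3600 ≡ 179
179 * 84 = 15036 ≡ 108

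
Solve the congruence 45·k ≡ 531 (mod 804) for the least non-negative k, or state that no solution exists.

gcd(45, 804) = 3, and 3 | 531, so solutions exist.
Divide through by 3: 15·k mod 268 = 177.
15⁻¹ ≡ 143 (mod 268).
k ≡ 143·177 ≡ 119 (mod 268).
The smallest non-negative solution is k = 119.

119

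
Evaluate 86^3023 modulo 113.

By square-and-multiply:
3023 in binary is 101111001111, i.e. 3023 = 2048 + 512 + 256 + 128 + 64 + 8 + 4 + 2 + 1.
86^1 ≡ 86 (mod 113)
86^2 ≡ 86^2 = 7396 ≡ 51 (mod 113)
86^4 ≡ 51^2 = 2601 ≡ 2 (mod 113)
86^8 ≡ 2^2 = 4 (mod 113)
86^16 ≡ 4^2 = 16 (mod 113)
86^32 ≡ 16^2 = 256 ≡ 30 (mod 113)
86^64 ≡ 30^2 = 900 ≡ 109 (mod 113)
86^128 ≡ 109^2 = 11881 ≡ 16 (mod 113)
86^256 ≡ 16^2 = 256 ≡ 30 (mod 113)
86^512 ≡ 30^2 = 900 ≡ 109 (mod 113)
86^1024 ≡ 109^2 = 11881 ≡ 16 (mod 113)
86^2048 ≡ 16^2 = 256 ≡ 30 (mod 113)
86^3023 = 86^2048 × 86^512 × 86^256 × 86^128 × 86^64 × 86^8 × 86^4 × 86^2 × 86^1 ≡ 30 × 109 × 30 × 16 × 109 × 4 × 2 × 51 × 86 (mod 113).
Accumulate the product:
30 × 109 = 3270 ≡ 106
106 × 30 = 3180 ≡ 16
16 × 16 = 256 ≡ 30
30 × 109 = 3270 ≡ 106
106 × 4 = 424 ≡ 85
85 × 2 = 170 ≡ 57
57 × 51 = 2907 ≡ 82
82 × 86 = 7052 ≡ 46

46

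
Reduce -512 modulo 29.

10

-512 = -18*29 + 10, so -512 ≡ 10 (mod 29).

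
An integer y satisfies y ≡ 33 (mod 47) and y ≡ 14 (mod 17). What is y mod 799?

456

47⁻¹ mod 17: 47·4 ≡ 1 (mod 17), so 47⁻¹ ≡ 4.
y = 33 + 47·((14 − 33)·4 mod 17) = 33 + 47·9 = 456.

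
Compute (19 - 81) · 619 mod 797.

19 - 81 = -62 ≡ 735 (mod 797)
735 · 619 = 454965 ≡ 675 (mod 797)

675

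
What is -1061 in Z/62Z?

-1061 = -18·62 + 55, so -1061 ≡ 55 (mod 62).

55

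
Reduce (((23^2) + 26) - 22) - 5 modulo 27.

(23)^2 ≡ 16 (mod 27)
16 + 26 = 42 ≡ 15 (mod 27)
15 - 22 = -7 ≡ 20 (mod 27)
20 - 5 = 15

15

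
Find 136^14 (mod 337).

111

14 in binary is 1110, i.e. 14 = 8 + 4 + 2.
136^1 ≡ 136 (mod 337)
136^2 ≡ 136^2 = 18496 ≡ 298 (mod 337)
136^4 ≡ 298^2 = 88804 ≡ 173 (mod 337)
136^8 ≡ 173^2 = 29929 ≡ 273 (mod 337)
136^14 = 136^8 * 136^4 * 136^2 ≡ 273 * 173 * 298 (mod 337).
Accumulate the product:
273 * 173 = 47229 ≡ 49
49 * 298 = 14602 ≡ 111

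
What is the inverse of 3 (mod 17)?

6

By the extended Euclidean algorithm:
17 = 5·3 + 2
3 = 1·2 + 1
2 = 2·1 + 0
gcd(3, 17) = 1, so the inverse exists.
Bézout: 1 = −1·17 + 6·3.
So 3⁻¹ ≡ 6 (mod 17).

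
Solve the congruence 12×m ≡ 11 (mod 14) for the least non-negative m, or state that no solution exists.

no solution

gcd(12, 14) = 2, and 2 does not divide 11.
So the congruence has no solution.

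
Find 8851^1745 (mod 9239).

3230

By square-and-multiply:
8851^1 ≡ 8851 (mod 9239)
8851^2 ≡ 8851^2 = 78340201 ≡ 2720 (mod 9239)
8851^4 ≡ 2720^2 = 7398400 ≡ 7200 (mod 9239)
8851^8 ≡ 7200^2 = 51840000 ≡ 9210 (mod 9239)
8851^16 ≡ 9210^2 = 84824100 ≡ 841 (mod 9239)
8851^32 ≡ 841^2 = 707281 ≡ 5117 (mod 9239)
8851^64 ≡ 5117^2 = 26183689 ≡ 363 (mod 9239)
8851^128 ≡ 363^2 = 131769 ≡ 2423 (mod 9239)
8851^256 ≡ 2423^2 = 5870929 ≡ 4164 (mod 9239)
8851^512 ≡ 4164^2 = 17338896 ≡ 6532 (mod 9239)
8851^1024 ≡ 6532^2 = 42667024 ≡ 1322 (mod 9239)
8851^1745 = 8851^1024 · 8851^512 · 8851^128 · 8851^64 · 8851^16 · 8851^1 ≡ 1322 · 6532 · 2423 · 363 · 841 · 8851 (mod 9239).
Accumulate the product:
1322 · 6532 = 8635304 ≡ 6078
6078 · 2423 = 14726994 ≡ 28
28 · 363 = 10164 ≡ 925
925 · 841 = 777925 ≡ 1849
1849 · 8851 = 16365499 ≡ 3230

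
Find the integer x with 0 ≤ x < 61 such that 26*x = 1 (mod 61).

61 = 2×26 + 9
26 = 2×9 + 8
9 = 1×8 + 1
8 = 8×1 + 0
gcd(26, 61) = 1, so the inverse exists.
Back-substitute for 1:
1 = 1×9 − 1×8
  = −1×26 + 3×9
  = 3×61 − 7×26
So 26⁻¹ ≡ −7 ≡ 54 (mod 61).

54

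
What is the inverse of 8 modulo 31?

By the extended Euclidean algorithm:
31 = 3*8 + 7
8 = 1*7 + 1
7 = 7*1 + 0
gcd(8, 31) = 1, so the inverse exists.
Back-substitute for 1:
1 = 1*8 − 1*7
  = −1*31 + 4*8
So 8⁻¹ ≡ 4 (mod 31).

4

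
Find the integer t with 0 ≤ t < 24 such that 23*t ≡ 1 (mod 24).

Apply the Euclidean algorithm and back-substitute:
24 = 1×23 + 1
23 = 23×1 + 0
gcd(23, 24) = 1, so the inverse exists.
Back-substitute for 1:
1 = 1×24 − 1×23
So 23⁻¹ ≡ −1 ≡ 23 (mod 24).

23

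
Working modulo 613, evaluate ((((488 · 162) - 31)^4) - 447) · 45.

601

488 · 162 = 79056 ≡ 592 (mod 613)
592 - 31 = 561
(561)^4 ≡ 365 (mod 613)
365 - 447 = -82 ≡ 531 (mod 613)
531 · 45 = 23895 ≡ 601 (mod 613)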